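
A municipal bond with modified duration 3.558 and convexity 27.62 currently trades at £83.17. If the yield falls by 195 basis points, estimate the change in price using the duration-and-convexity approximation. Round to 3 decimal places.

+£6.207

Duration effect: -D_mod·Δy = -3.558 × (-0.0195) = +0.069381
Convexity effect: ½·C·(Δy)² = 0.5 × 27.62 × (-0.0195)² = +0.0052512525
ΔP/P ≈ +0.069381 + 0.0052512525 = +0.0746322525
ΔP ≈ 83.17 × (+0.0746322525) = +6.207164440425.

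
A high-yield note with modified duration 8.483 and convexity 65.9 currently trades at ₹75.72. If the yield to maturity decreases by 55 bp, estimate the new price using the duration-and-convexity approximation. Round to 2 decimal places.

Duration effect: -D_mod·Δy = -8.483 × (-0.0055) = +0.0466565
Convexity effect: ½·C·(Δy)² = 0.5 × 65.9 × (-0.0055)² = +0.0009967375
ΔP/P ≈ +0.0466565 + 0.0009967375 = +0.0476532375
New price ≈ 75.72 × (1 + 0.0476532375) = 79.3283031435.

₹79.33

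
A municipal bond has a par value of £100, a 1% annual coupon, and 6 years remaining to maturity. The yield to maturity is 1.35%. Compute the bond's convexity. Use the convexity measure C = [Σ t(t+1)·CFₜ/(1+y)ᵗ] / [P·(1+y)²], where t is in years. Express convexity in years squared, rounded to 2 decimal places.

With y = 0.0135:
  t   CF        PV=CF/(1+0.0135)^t    t·PV        t(t+1)·PV
  1         1.00         0.9867         0.9867           1.9734
  2         1.00         0.9735         1.9471           5.8412
  3         1.00         0.9606         2.8817          11.5268
  4         1.00         0.9478         3.7911          18.9555
  5         1.00         0.9351         4.6757          28.0545
  6       101.00        93.1920       559.1523       3,914.0660
  Σ                     97.9958       573.4346       3,980.4174
P = 97.9958.
Convexity = Σ t(t+1)·PV / [P·(1+y)²] = 3,980.4174 / (97.9958 × 1.027182) = 39.54338.

39.54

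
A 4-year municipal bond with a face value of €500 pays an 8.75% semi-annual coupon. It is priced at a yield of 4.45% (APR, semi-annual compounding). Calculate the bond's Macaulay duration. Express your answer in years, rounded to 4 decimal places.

3.5036 years

Periodic yield y = 0.02225. Discount each cash flow and weight by its period:
  t   CF        PV=CF/(1+0.02225)^t    t·PV
  1       21.875        21.3989        21.3989
  2       21.875        20.9331        41.8662
  3       21.875        20.4775        61.4325
  4       21.875        20.0318        80.1271
  5       21.875        19.5958        97.9789
  6       21.875        19.1693       115.0156
  7       21.875        18.7520       131.2642
  8      521.875       437.6325     3,501.0598
  Σ                    577.9908     4,050.1431
Price P = Σ PV = 577.9908.
Macaulay duration = Σ(t·PV) / P = 4,050.1431 / 577.9908 = 7.00728 half-year periods.
In years: 7.00728 / 2 = 3.50364 years.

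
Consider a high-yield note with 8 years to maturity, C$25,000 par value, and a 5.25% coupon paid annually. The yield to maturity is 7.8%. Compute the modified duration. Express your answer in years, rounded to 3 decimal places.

6.133 years

Periodic yield y = 0.078. First find Macaulay duration:
  t   CF        PV=CF/(1+0.078)^t    t·PV
  1     1,312.50     1,217.5325     1,217.5325
  2     1,312.50     1,129.4364     2,258.8729
  3     1,312.50     1,047.7147     3,143.1440
  4     1,312.50       971.9060     3,887.6240
  5     1,312.50       901.5826     4,507.9129
  6     1,312.50       836.3475     5,018.0848
  7     1,312.50       775.8325     5,430.8277
  8    26,312.50    14,428.1958   115,425.5661
  Σ                 21,308.5479   140,889.5649
P = 21,308.5479; Macaulay duration = 140,889.5649 / 21,308.5479 = 6.61188 years.
Modified duration = D_Mac / (1 + y) = 6.61188 / 1.078 = 6.13347 years.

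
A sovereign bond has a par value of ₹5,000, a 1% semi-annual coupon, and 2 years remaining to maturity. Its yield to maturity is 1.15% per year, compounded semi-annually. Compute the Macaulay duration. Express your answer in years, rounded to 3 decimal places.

Periodic yield y = 0.00575. Discount each cash flow and weight by its period:
  t   CF        PV=CF/(1+0.00575)^t    t·PV
  1        25.00        24.8571        24.8571
  2        25.00        24.7150        49.4299
  3        25.00        24.5737        73.7210
  4     5,025.00     4,911.0675    19,644.2699
  Σ                  4,985.2132    19,792.2779
Price P = Σ PV = 4,985.2132.
Macaulay duration = Σ(t·PV) / P = 19,792.2779 / 4,985.2132 = 3.97020 half-year periods.
In years: 3.97020 / 2 = 1.98510 years.

1.985 years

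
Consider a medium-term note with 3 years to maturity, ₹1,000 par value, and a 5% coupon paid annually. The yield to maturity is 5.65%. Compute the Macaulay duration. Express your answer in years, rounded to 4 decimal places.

Periodic yield y = 0.0565. Discount each cash flow and weight by its year:
  t   CF        PV=CF/(1+0.0565)^t    t·PV
  1        50.00        47.3261        47.3261
  2        50.00        44.7952        89.5903
  3     1,050.00       890.3911     2,671.1732
  Σ                    982.5123     2,808.0896
Price P = Σ PV = 982.5123.
Macaulay duration = Σ(t·PV) / P = 2,808.0896 / 982.5123 = 2.85807 years.

2.8581 years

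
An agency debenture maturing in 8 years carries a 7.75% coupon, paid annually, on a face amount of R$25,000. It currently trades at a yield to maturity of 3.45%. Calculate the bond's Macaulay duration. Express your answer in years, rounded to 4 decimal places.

6.4853 years

Periodic yield y = 0.0345. Discount each cash flow and weight by its year:
  t   CF        PV=CF/(1+0.0345)^t    t·PV
  1     1,937.50     1,872.8855     1,872.8855
  2     1,937.50     1,810.4258     3,620.8515
  3     1,937.50     1,750.0491     5,250.1472
  4     1,937.50     1,691.6859     6,766.7436
  5     1,937.50     1,635.2691     8,176.3456
  6     1,937.50     1,580.7338     9,484.4028
  7     1,937.50     1,528.0172    10,696.1205
  8    26,937.50    20,535.8805   164,287.0436
  Σ                 32,404.9468   210,154.5404
Price P = Σ PV = 32,404.9468.
Macaulay duration = Σ(t·PV) / P = 210,154.5404 / 32,404.9468 = 6.48526 years.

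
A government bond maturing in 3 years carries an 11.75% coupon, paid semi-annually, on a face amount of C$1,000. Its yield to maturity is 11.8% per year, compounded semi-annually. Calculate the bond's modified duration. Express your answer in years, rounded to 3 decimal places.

Periodic yield y = 0.059. First find Macaulay duration:
  t   CF        PV=CF/(1+0.059)^t    t·PV
  1        58.75        55.4769        55.4769
  2        58.75        52.3861       104.7722
  3        58.75        49.4675       148.4025
  4        58.75        46.7115       186.8461
  5        58.75        44.1091       220.5454
  6     1,058.75       750.6157     4,503.6944
  Σ                    998.7668     5,219.7375
P = 998.7668; Macaulay duration = 5,219.7375 / 998.7668 = 5.22618 half-year periods = 2.61309 years.
Modified duration = D_Mac / (1 + y) = 2.61309 / 1.059 = 2.46751 years.

2.468 years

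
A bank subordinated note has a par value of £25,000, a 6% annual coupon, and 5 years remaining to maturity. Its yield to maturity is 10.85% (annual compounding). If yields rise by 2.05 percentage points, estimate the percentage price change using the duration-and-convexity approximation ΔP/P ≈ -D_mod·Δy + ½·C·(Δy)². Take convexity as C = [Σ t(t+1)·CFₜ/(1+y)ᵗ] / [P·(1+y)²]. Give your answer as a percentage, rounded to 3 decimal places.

-7.708%

With y = 0.1085:
  t   CF        PV=CF/(1+0.1085)^t    t·PV        t(t+1)·PV
  1     1,500.00     1,353.1800     1,353.1800       2,706.3599
  2     1,500.00     1,220.7307     2,441.4614       7,324.3842
  3     1,500.00     1,101.2456     3,303.7367      13,214.9466
  4     1,500.00       993.4556     3,973.8225      19,869.1123
  5    26,500.00    15,833.1522    79,165.7610     474,994.5661
  Σ                 20,501.7640    90,237.9615     518,109.3692
P = 20,501.7640; D_Mac = 4.40147 yrs; D_mod = 3.97066 yrs; C = 20.56643.
Duration effect: -3.97066 × (+0.0205) = -0.081398
Convexity effect: 0.5 × 20.56643 × (0.0205)² = +0.0043215
ΔP/P ≈ -0.081398 + 0.0043215 = -0.077077 = -7.7077%.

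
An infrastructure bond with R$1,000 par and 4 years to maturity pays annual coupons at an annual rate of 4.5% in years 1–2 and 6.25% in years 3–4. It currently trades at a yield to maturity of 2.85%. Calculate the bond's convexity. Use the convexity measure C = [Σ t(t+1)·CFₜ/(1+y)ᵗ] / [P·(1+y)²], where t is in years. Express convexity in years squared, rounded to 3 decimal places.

17.314

With y = 0.0285:
  t   CF        PV=CF/(1+0.0285)^t    t·PV        t(t+1)·PV
  1        45.00        43.7530        43.7530          87.5061
  2        45.00        42.5406        85.0813         255.2438
  3        62.50        57.4470       172.3409         689.3636
  4     1,062.50       949.5367     3,798.1468      18,990.7340
  Σ                  1,093.2773     4,099.3220      20,022.8475
P = 1,093.2773.
Convexity = Σ t(t+1)·PV / [P·(1+y)²] = 20,022.8475 / (1,093.2773 × 1.057812) = 17.31358.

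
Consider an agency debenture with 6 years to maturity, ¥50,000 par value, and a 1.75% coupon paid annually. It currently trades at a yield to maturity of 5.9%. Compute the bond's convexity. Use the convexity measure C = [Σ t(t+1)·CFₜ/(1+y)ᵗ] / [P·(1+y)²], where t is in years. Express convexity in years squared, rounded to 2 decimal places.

With y = 0.059:
  t   CF        PV=CF/(1+0.059)^t    t·PV        t(t+1)·PV
  1       875.00       826.2512       826.2512       1,652.5024
  2       875.00       780.2183     1,560.4366       4,681.3098
  3       875.00       736.7500     2,210.2501       8,841.0006
  4       875.00       695.7035     2,782.8142      13,914.0708
  5       875.00       656.9439     3,284.7193      19,708.3156
  6    50,875.00    36,068.5482   216,411.2891   1,514,879.0236
  Σ                 39,764.4151   227,075.7604   1,563,676.2226
P = 39,764.4151.
Convexity = Σ t(t+1)·PV / [P·(1+y)²] = 1,563,676.2226 / (39,764.4151 × 1.121481) = 35.06391.

35.06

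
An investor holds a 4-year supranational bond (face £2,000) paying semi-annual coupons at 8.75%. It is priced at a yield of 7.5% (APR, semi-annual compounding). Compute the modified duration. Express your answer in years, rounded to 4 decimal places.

3.3473 years

Periodic yield y = 0.0375. First find Macaulay duration:
  t   CF        PV=CF/(1+0.0375)^t    t·PV
  1        87.50        84.3373        84.3373
  2        87.50        81.2890       162.5780
  3        87.50        78.3509       235.0526
  4        87.50        75.5189       302.0756
  5        87.50        72.7893       363.9465
  6        87.50        70.1584       420.9502
  7        87.50        67.6225       473.3576
  8     2,087.50     1,554.9687    12,439.7493
  Σ                  2,085.0349    14,482.0471
P = 2,085.0349; Macaulay duration = 14,482.0471 / 2,085.0349 = 6.94571 half-year periods = 3.47285 years.
Modified duration = D_Mac / (1 + y) = 3.47285 / 1.0375 = 3.34733 years.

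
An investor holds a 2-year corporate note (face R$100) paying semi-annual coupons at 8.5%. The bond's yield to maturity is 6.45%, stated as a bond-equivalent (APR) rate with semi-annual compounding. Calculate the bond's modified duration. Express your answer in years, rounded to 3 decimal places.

Periodic yield y = 0.03225. First find Macaulay duration:
  t   CF        PV=CF/(1+0.03225)^t    t·PV
  1         4.25         4.1172         4.1172
  2         4.25         3.9886         7.9772
  3         4.25         3.8640        11.5919
  4       104.25        91.8198       367.2793
  Σ                    103.7896       390.9656
P = 103.7896; Macaulay duration = 390.9656 / 103.7896 = 3.76691 half-year periods = 1.88345 years.
Modified duration = D_Mac / (1 + y) = 1.88345 / 1.03225 = 1.82461 years.

1.825 years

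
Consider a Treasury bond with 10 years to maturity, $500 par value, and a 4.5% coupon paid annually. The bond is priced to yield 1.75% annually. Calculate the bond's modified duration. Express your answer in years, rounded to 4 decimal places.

8.3332 years

Periodic yield y = 0.0175. First find Macaulay duration:
  t   CF        PV=CF/(1+0.0175)^t    t·PV
  1        22.50        22.1130        22.1130
  2        22.50        21.7327        43.4654
  3        22.50        21.3589        64.0768
  4        22.50        20.9916        83.9663
  5        22.50        20.6305       103.1527
  6        22.50        20.2757       121.6542
  7        22.50        19.9270       139.4889
  8        22.50        19.5843       156.6741
  9        22.50        19.2474       173.2269
  10      522.50       439.2807     4,392.8069
  Σ                    625.1418     5,300.6251
P = 625.1418; Macaulay duration = 5,300.6251 / 625.1418 = 8.47908 years.
Modified duration = D_Mac / (1 + y) = 8.47908 / 1.0175 = 8.33324 years.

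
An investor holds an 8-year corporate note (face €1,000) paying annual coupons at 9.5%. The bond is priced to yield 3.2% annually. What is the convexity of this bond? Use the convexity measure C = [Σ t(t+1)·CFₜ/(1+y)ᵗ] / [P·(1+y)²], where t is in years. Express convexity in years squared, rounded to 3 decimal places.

48.767

With y = 0.032:
  t   CF        PV=CF/(1+0.032)^t    t·PV        t(t+1)·PV
  1        95.00        92.0543        92.0543         184.1085
  2        95.00        89.1999       178.3997         535.1992
  3        95.00        86.4340       259.3019       1,037.2078
  4        95.00        83.7539       335.0154       1,675.0771
  5        95.00        81.1568       405.7842       2,434.7051
  6        95.00        78.6403       471.8421       3,302.8946
  7        95.00        76.2019       533.4132       4,267.3057
  8     1,095.00       851.0921     6,808.7365      61,278.6286
  Σ                  1,438.5331     9,084.5474      74,715.1266
P = 1,438.5331.
Convexity = Σ t(t+1)·PV / [P·(1+y)²] = 74,715.1266 / (1,438.5331 × 1.065024) = 48.76736.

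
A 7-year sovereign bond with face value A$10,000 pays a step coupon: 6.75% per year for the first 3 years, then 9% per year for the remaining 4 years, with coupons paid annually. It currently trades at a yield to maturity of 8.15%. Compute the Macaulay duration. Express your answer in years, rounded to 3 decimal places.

Periodic yield y = 0.0815. Discount each cash flow and weight by its year:
  t   CF        PV=CF/(1+0.0815)^t    t·PV
  1       675.00       624.1331       624.1331
  2       675.00       577.0995     1,154.1991
  3       675.00       533.6103     1,600.8309
  4       900.00       657.8644     2,631.4578
  5       900.00       608.2889     3,041.4445
  6       900.00       562.4493     3,374.6957
  7    10,900.00     6,298.5536    44,089.8754
  Σ                  9,861.9992    56,516.6365
Price P = Σ PV = 9,861.9992.
Macaulay duration = Σ(t·PV) / P = 56,516.6365 / 9,861.9992 = 5.73075 years.

5.731 years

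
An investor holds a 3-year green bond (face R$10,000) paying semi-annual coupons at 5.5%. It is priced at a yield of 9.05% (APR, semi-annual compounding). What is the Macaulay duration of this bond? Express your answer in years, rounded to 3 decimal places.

Periodic yield y = 0.04525. Discount each cash flow and weight by its period:
  t   CF        PV=CF/(1+0.04525)^t    t·PV
  1       275.00       263.0950       263.0950
  2       275.00       251.7053       503.4106
  3       275.00       240.8087       722.4261
  4       275.00       230.3838       921.5353
  5       275.00       220.4103     1,102.0513
  6    10,275.00     7,878.8126    47,272.8759
  Σ                  9,085.2157    50,785.3941
Price P = Σ PV = 9,085.2157.
Macaulay duration = Σ(t·PV) / P = 50,785.3941 / 9,085.2157 = 5.58989 half-year periods.
In years: 5.58989 / 2 = 2.79495 years.

2.795 years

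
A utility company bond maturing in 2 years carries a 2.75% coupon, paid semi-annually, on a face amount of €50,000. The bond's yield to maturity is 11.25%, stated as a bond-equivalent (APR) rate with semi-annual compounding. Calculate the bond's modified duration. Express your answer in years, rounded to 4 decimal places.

1.8516 years

Periodic yield y = 0.05625. First find Macaulay duration:
  t   CF        PV=CF/(1+0.05625)^t    t·PV
  1       687.50       650.8876       650.8876
  2       687.50       616.2249     1,232.4498
  3       687.50       583.4082     1,750.2246
  4    50,687.50    40,722.4580   162,889.8319
  Σ                 42,572.9787   166,523.3939
P = 42,572.9787; Macaulay duration = 166,523.3939 / 42,572.9787 = 3.91148 half-year periods = 1.95574 years.
Modified duration = D_Mac / (1 + y) = 1.95574 / 1.05625 = 1.85159 years.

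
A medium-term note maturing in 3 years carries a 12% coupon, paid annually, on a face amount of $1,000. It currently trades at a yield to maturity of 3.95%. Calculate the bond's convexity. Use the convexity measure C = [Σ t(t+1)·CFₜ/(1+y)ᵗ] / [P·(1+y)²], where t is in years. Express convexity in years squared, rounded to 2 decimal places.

9.73

With y = 0.0395:
  t   CF        PV=CF/(1+0.0395)^t    t·PV        t(t+1)·PV
  1       120.00       115.4401       115.4401         230.8802
  2       120.00       111.0535       222.1070         666.3210
  3     1,120.00       997.1134     2,991.3401      11,965.3605
  Σ                  1,223.6070     3,328.8872      12,862.5617
P = 1,223.6070.
Convexity = Σ t(t+1)·PV / [P·(1+y)²] = 12,862.5617 / (1,223.6070 × 1.080560) = 9.72829.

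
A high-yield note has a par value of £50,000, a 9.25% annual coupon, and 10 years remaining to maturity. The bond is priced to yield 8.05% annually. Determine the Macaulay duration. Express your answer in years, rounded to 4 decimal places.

7.0579 years

Periodic yield y = 0.0805. Discount each cash flow and weight by its year:
  t   CF        PV=CF/(1+0.0805)^t    t·PV
  1     4,625.00     4,280.4257     4,280.4257
  2     4,625.00     3,961.5231     7,923.0462
  3     4,625.00     3,666.3796    10,999.1387
  4     4,625.00     3,393.2250    13,572.8998
  5     4,625.00     3,140.4211    15,702.1053
  6     4,625.00     2,906.4517    17,438.7102
  7     4,625.00     2,689.9136    18,829.3955
  8     4,625.00     2,489.5082    19,916.0659
  9     4,625.00     2,304.0335    20,736.3018
  10   54,625.00    25,185.1034   251,851.0337
  Σ                 54,016.9849   381,249.1229
Price P = Σ PV = 54,016.9849.
Macaulay duration = Σ(t·PV) / P = 381,249.1229 / 54,016.9849 = 7.05795 years.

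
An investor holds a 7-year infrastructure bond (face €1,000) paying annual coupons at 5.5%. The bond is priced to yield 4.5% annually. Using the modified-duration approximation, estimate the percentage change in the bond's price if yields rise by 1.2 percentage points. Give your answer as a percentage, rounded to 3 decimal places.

Periodic yield y = 0.045. Modified duration first:
  t   CF        PV=CF/(1+0.045)^t    t·PV
  1        55.00        52.6316        52.6316
  2        55.00        50.3651       100.7303
  3        55.00        48.1963       144.5889
  4        55.00        46.1209       184.4835
  5        55.00        44.1348       220.6740
  6        55.00        42.2343       253.4056
  7     1,055.00       775.2440     5,426.7082
  Σ                  1,058.9270     6,383.2221
P = 1,058.9270; D_Mac = 6.02801 yrs; D_mod = 6.02801/(1+0.045) = 5.76843 yrs.
ΔP/P ≈ -D_mod · Δy = -5.76843 × (+0.012) = -0.069221 = -6.9221%.

-6.922%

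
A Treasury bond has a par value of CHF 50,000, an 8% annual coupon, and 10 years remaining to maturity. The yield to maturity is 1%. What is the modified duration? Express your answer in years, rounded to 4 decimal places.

Periodic yield y = 0.01. First find Macaulay duration:
  t   CF        PV=CF/(1+0.01)^t    t·PV
  1     4,000.00     3,960.3960     3,960.3960
  2     4,000.00     3,921.1842     7,842.3684
  3     4,000.00     3,882.3606    11,647.0818
  4     4,000.00     3,843.9214    15,375.6855
  5     4,000.00     3,805.8628    19,029.3138
  6     4,000.00     3,768.1809    22,609.0856
  7     4,000.00     3,730.8722    26,116.1055
  8     4,000.00     3,693.9329    29,551.4631
  9     4,000.00     3,657.3593    32,916.2337
  10   54,000.00    48,885.4956   488,854.9555
  Σ                 83,149.5659   657,902.6890
P = 83,149.5659; Macaulay duration = 657,902.6890 / 83,149.5659 = 7.91228 years.
Modified duration = D_Mac / (1 + y) = 7.91228 / 1.01 = 7.83394 years.

7.8339 years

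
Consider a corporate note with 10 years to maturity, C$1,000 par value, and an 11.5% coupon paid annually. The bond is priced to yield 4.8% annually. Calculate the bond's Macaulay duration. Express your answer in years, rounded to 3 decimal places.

Periodic yield y = 0.048. Discount each cash flow and weight by its year:
  t   CF        PV=CF/(1+0.048)^t    t·PV
  1       115.00       109.7328       109.7328
  2       115.00       104.7069       209.4138
  3       115.00        99.9112       299.7335
  4       115.00        95.3351       381.3403
  5       115.00        90.9686       454.8429
  6       115.00        86.8021       520.8125
  7       115.00        82.8264       579.7849
  8       115.00        79.0328       632.2627
  9       115.00        75.4130       678.7171
  10    1,115.00       697.6893     6,976.8927
  Σ                  1,522.4181    10,843.5332
Price P = Σ PV = 1,522.4181.
Macaulay duration = Σ(t·PV) / P = 10,843.5332 / 1,522.4181 = 7.12257 years.

7.123 years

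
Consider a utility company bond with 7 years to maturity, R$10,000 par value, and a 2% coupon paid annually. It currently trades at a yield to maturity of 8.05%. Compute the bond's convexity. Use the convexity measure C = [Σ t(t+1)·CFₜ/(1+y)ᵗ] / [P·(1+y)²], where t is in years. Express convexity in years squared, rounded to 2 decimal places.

43.45

With y = 0.0805:
  t   CF        PV=CF/(1+0.0805)^t    t·PV        t(t+1)·PV
  1       200.00       185.0995       185.0995         370.1990
  2       200.00       171.3091       342.6182       1,027.8546
  3       200.00       158.5461       475.6384       1,902.5537
  4       200.00       146.7341       586.9362       2,934.6810
  5       200.00       135.8020       679.0100       4,074.0598
  6       200.00       125.6844       754.1064       5,278.7447
  7    10,200.00     5,932.3501    41,526.4507     332,211.6056
  Σ                  6,855.5253    44,549.8594     347,799.6985
P = 6,855.5253.
Convexity = Σ t(t+1)·PV / [P·(1+y)²] = 347,799.6985 / (6,855.5253 × 1.167480) = 43.45492.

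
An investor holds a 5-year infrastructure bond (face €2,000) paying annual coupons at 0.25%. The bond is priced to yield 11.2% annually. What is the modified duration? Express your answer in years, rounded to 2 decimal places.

Periodic yield y = 0.112. First find Macaulay duration:
  t   CF        PV=CF/(1+0.112)^t    t·PV
  1         5.00         4.4964         4.4964
  2         5.00         4.0435         8.0871
  3         5.00         3.6363        10.9088
  4         5.00         3.2700        13.0801
  5     2,005.00     1,179.2081     5,896.0403
  Σ                  1,194.6543     5,932.6127
P = 1,194.6543; Macaulay duration = 5,932.6127 / 1,194.6543 = 4.96597 years.
Modified duration = D_Mac / (1 + y) = 4.96597 / 1.112 = 4.46580 years.

4.47 years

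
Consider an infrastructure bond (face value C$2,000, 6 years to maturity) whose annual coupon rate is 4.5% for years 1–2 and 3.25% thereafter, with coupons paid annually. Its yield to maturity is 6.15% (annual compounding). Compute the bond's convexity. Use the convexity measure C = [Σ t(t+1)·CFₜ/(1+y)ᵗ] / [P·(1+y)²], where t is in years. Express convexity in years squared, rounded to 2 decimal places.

32.44

With y = 0.0615:
  t   CF        PV=CF/(1+0.0615)^t    t·PV        t(t+1)·PV
  1        90.00        84.7857        84.7857         169.5714
  2        90.00        79.8735       159.7469         479.2408
  3        65.00        54.3442       163.0327         652.1306
  4        65.00        51.1957       204.7827       1,023.9137
  5        65.00        48.2296       241.1478       1,446.8870
  6     2,065.00     1,443.4444     8,660.6665      60,624.6655
  Σ                  1,761.8730     9,514.1623      64,396.4090
P = 1,761.8730.
Convexity = Σ t(t+1)·PV / [P·(1+y)²] = 64,396.4090 / (1,761.8730 × 1.126782) = 32.43748.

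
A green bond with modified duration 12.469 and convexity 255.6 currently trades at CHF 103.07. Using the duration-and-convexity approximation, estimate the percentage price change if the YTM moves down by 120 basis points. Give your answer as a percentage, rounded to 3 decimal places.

Duration effect: -D_mod·Δy = -12.469 × (-0.012) = +0.149628
Convexity effect: ½·C·(Δy)² = 0.5 × 255.6 × (-0.012)² = +0.0184032
ΔP/P ≈ +0.149628 + 0.0184032 = +0.1680312
= +16.80312%.

+16.803%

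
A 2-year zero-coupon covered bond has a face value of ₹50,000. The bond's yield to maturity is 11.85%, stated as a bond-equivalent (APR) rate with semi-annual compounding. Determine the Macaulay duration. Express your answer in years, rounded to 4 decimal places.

2.0000 years

A zero-coupon bond has a single cash flow at maturity, so its Macaulay duration equals its maturity: 2 years.
(Equivalently: 4 semi-annual periods ÷ 2 = 2 years.)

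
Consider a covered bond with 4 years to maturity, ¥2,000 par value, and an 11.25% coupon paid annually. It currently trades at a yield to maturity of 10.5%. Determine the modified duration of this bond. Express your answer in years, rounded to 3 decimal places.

Periodic yield y = 0.105. First find Macaulay duration:
  t   CF        PV=CF/(1+0.105)^t    t·PV
  1       225.00       203.6199       203.6199
  2       225.00       184.2714       368.5428
  3       225.00       166.7615       500.2844
  4     2,225.00     1,492.3851     5,969.5404
  Σ                  2,047.0379     7,041.9875
P = 2,047.0379; Macaulay duration = 7,041.9875 / 2,047.0379 = 3.44009 years.
Modified duration = D_Mac / (1 + y) = 3.44009 / 1.105 = 3.11320 years.

3.113 years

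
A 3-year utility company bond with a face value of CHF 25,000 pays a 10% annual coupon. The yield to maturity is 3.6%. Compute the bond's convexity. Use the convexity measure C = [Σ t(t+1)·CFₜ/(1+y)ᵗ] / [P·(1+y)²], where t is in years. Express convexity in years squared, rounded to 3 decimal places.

With y = 0.036:
  t   CF        PV=CF/(1+0.036)^t    t·PV        t(t+1)·PV
  1     2,500.00     2,413.1274     2,413.1274       4,826.2548
  2     2,500.00     2,329.2736     4,658.5471      13,975.6414
  3    27,500.00    24,731.6691    74,195.0074     296,780.0295
  Σ                 29,474.0701    81,266.6819     315,581.9257
P = 29,474.0701.
Convexity = Σ t(t+1)·PV / [P·(1+y)²] = 315,581.9257 / (29,474.0701 × 1.073296) = 9.97591.

9.976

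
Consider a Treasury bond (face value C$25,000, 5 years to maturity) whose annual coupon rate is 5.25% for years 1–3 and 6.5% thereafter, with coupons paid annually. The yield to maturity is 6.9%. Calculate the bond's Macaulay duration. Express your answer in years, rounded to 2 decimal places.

4.51 years

Periodic yield y = 0.069. Discount each cash flow and weight by its year:
  t   CF        PV=CF/(1+0.069)^t    t·PV
  1     1,312.50     1,227.7830     1,227.7830
  2     1,312.50     1,148.5341     2,297.0682
  3     1,312.50     1,074.4005     3,223.2015
  4     1,625.00     1,244.3500     4,977.3999
  5    26,625.00    19,072.2131    95,361.0655
  Σ                 23,767.2807   107,086.5180
Price P = Σ PV = 23,767.2807.
Macaulay duration = Σ(t·PV) / P = 107,086.5180 / 23,767.2807 = 4.50563 years.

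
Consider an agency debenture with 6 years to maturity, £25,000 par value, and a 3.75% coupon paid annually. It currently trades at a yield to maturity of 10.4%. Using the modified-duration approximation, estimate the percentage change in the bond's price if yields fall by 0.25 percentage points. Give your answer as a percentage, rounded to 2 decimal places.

Periodic yield y = 0.104. Modified duration first:
  t   CF        PV=CF/(1+0.104)^t    t·PV
  1       937.50       849.1848       849.1848
  2       937.50       769.1891     1,538.3782
  3       937.50       696.7293     2,090.1878
  4       937.50       631.0954     2,524.3814
  5       937.50       571.6443     2,858.2217
  6    25,937.50    14,325.6281    85,953.7688
  Σ                 17,843.4710    95,814.1228
P = 17,843.4710; D_Mac = 5.36970 yrs; D_mod = 5.36970/(1+0.104) = 4.86386 yrs.
ΔP/P ≈ -D_mod · Δy = -4.86386 × (-0.0025) = +0.012160 = +1.2160%.

+1.22%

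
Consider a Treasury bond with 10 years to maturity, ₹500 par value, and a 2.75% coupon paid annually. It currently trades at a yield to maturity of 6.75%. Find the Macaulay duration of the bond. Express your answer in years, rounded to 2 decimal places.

8.63 years

Periodic yield y = 0.0675. Discount each cash flow and weight by its year:
  t   CF        PV=CF/(1+0.0675)^t    t·PV
  1        13.75        12.8806        12.8806
  2        13.75        12.0661        24.1322
  3        13.75        11.3031        33.9094
  4        13.75        10.5884        42.3537
  5        13.75         9.9189        49.5945
  6        13.75         9.2917        55.7502
  7        13.75         8.7042        60.9292
  8        13.75         8.1538        65.2303
  9        13.75         7.6382        68.7439
  10      513.75       267.3456     2,673.4557
  Σ                    357.8906     3,086.9798
Price P = Σ PV = 357.8906.
Macaulay duration = Σ(t·PV) / P = 3,086.9798 / 357.8906 = 8.62549 years.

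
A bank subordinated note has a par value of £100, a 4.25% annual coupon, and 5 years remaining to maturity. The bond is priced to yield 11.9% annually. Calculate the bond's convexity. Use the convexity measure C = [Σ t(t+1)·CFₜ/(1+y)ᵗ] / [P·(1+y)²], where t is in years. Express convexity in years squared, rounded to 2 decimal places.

20.98

With y = 0.119:
  t   CF        PV=CF/(1+0.119)^t    t·PV        t(t+1)·PV
  1         4.25         3.7980         3.7980           7.5961
  2         4.25         3.3941         6.7883          20.3648
  3         4.25         3.0332         9.0996          36.3982
  4         4.25         2.7106        10.8425          54.2124
  5       104.25        59.4190       297.0952       1,782.5712
  Σ                     72.3550       327.6235       1,901.1427
P = 72.3550.
Convexity = Σ t(t+1)·PV / [P·(1+y)²] = 1,901.1427 / (72.3550 × 1.252161) = 20.98389.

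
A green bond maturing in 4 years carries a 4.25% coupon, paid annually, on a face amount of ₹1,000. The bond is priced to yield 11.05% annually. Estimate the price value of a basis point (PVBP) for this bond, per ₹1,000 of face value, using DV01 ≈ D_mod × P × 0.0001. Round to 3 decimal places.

₹0.265

Periodic yield y = 0.1105.
  t   CF        PV=CF/(1+0.1105)^t    t·PV
  1        42.50        38.2710        38.2710
  2        42.50        34.4629        68.9258
  3        42.50        31.0337        93.1010
  4     1,042.50       685.4911     2,741.9643
  Σ                    789.2587     2,942.2622
P = 789.2587; D_Mac = 3.72788 yrs; D_mod = 3.35694 yrs.
DV01 ≈ 3.35694 × 789.2587 × 0.0001 = 0.264949.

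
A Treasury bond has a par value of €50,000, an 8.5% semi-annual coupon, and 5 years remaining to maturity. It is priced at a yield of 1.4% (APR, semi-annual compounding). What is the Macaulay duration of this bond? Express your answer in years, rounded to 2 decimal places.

Periodic yield y = 0.007. Discount each cash flow and weight by its period:
  t   CF        PV=CF/(1+0.007)^t    t·PV
  1     2,125.00     2,110.2284     2,110.2284
  2     2,125.00     2,095.5595     4,191.1190
  3     2,125.00     2,080.9925     6,242.9776
  4     2,125.00     2,066.5268     8,266.1074
  5     2,125.00     2,052.1617    10,260.8086
  6     2,125.00     2,037.8964    12,227.3787
  7     2,125.00     2,023.7303    14,166.1123
  8     2,125.00     2,009.6627    16,077.3015
  9     2,125.00     1,995.6928    17,961.2356
  10   52,125.00    48,612.8813   486,128.8128
  Σ                 67,085.3326   577,632.0818
Price P = Σ PV = 67,085.3326.
Macaulay duration = Σ(t·PV) / P = 577,632.0818 / 67,085.3326 = 8.61041 half-year periods.
In years: 8.61041 / 2 = 4.30520 years.

4.31 years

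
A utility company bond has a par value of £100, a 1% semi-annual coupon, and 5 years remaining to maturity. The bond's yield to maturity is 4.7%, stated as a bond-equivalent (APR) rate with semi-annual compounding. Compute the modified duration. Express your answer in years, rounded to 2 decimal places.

4.76 years

Periodic yield y = 0.0235. First find Macaulay duration:
  t   CF        PV=CF/(1+0.0235)^t    t·PV
  1         0.50         0.4885         0.4885
  2         0.50         0.4773         0.9546
  3         0.50         0.4663         1.3990
  4         0.50         0.4556         1.8225
  5         0.50         0.4452         2.2259
  6         0.50         0.4350         2.6097
  7         0.50         0.4250         2.9748
  8         0.50         0.4152         3.3217
  9         0.50         0.4057         3.6511
  10      100.50        79.6687       796.6867
  Σ                     83.6825       816.1346
P = 83.6825; Macaulay duration = 816.1346 / 83.6825 = 9.75276 half-year periods = 4.87638 years.
Modified duration = D_Mac / (1 + y) = 4.87638 / 1.0235 = 4.76441 years.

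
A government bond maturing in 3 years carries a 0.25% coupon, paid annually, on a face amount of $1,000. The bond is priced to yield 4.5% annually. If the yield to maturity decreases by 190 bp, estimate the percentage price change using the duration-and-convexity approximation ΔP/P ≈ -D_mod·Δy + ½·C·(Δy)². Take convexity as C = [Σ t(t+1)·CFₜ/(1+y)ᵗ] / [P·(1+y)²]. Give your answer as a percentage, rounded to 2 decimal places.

With y = 0.045:
  t   CF        PV=CF/(1+0.045)^t    t·PV        t(t+1)·PV
  1         2.50         2.3923         2.3923           4.7847
  2         2.50         2.2893         4.5786          13.7359
  3     1,002.50       878.4873     2,635.4620      10,541.8481
  Σ                    883.1690     2,642.4330      10,560.3688
P = 883.1690; D_Mac = 2.99199 yrs; D_mod = 2.86315 yrs; C = 10.94971.
Duration effect: -2.86315 × (-0.019) = +0.054400
Convexity effect: 0.5 × 10.94971 × (-0.019)² = +0.0019764
ΔP/P ≈ +0.054400 + 0.0019764 = +0.056376 = +5.6376%.

+5.64%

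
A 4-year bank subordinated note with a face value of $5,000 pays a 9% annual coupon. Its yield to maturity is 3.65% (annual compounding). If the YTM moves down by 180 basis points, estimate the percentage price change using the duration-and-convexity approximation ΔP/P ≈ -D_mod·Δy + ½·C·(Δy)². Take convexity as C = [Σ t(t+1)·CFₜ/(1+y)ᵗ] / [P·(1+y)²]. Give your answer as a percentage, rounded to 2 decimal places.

With y = 0.0365:
  t   CF        PV=CF/(1+0.0365)^t    t·PV        t(t+1)·PV
  1       450.00       434.1534       434.1534         868.3068
  2       450.00       418.8648       837.7297       2,513.1890
  3       450.00       404.1146     1,212.3439       4,849.3758
  4     5,450.00     4,721.9271    18,887.7083      94,438.5417
  Σ                  5,979.0600    21,371.9354     102,669.4133
P = 5,979.0600; D_Mac = 3.57446 yrs; D_mod = 3.44859 yrs; C = 15.98341.
Duration effect: -3.44859 × (-0.018) = +0.062075
Convexity effect: 0.5 × 15.98341 × (-0.018)² = +0.0025893
ΔP/P ≈ +0.062075 + 0.0025893 = +0.064664 = +6.4664%.

+6.47%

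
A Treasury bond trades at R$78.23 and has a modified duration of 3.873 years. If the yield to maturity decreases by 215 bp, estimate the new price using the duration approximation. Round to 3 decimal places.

Duration approximation: ΔP/P ≈ -D_mod · Δy = -3.873 × (-0.0215) = +0.0832695.
New price ≈ 78.23 × (1 + 0.0832695) = 84.744172985.

R$84.744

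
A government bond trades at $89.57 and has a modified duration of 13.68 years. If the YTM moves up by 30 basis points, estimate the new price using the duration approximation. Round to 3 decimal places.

$85.894

Duration approximation: ΔP/P ≈ -D_mod · Δy = -13.68 × (+0.003) = -0.041040.
New price ≈ 89.57 × (1 - 0.041040) = 85.8940472.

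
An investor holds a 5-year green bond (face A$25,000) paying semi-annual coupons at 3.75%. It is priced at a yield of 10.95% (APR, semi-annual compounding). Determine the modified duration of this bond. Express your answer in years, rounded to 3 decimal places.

4.286 years

Periodic yield y = 0.05475. First find Macaulay duration:
  t   CF        PV=CF/(1+0.05475)^t    t·PV
  1       468.75       444.4181       444.4181
  2       468.75       421.3492       842.6985
  3       468.75       399.4778     1,198.4335
  4       468.75       378.7417     1,514.9669
  5       468.75       359.0820     1,795.4099
  6       468.75       340.4427     2,042.6564
  7       468.75       322.7710     2,259.3972
  8       468.75       306.0166     2,448.1329
  9       468.75       290.1319     2,611.1871
  10   25,468.75    14,945.5634   149,455.6335
  Σ                 18,207.9945   164,612.9340
P = 18,207.9945; Macaulay duration = 164,612.9340 / 18,207.9945 = 9.04070 half-year periods = 4.52035 years.
Modified duration = D_Mac / (1 + y) = 4.52035 / 1.05475 = 4.28571 years.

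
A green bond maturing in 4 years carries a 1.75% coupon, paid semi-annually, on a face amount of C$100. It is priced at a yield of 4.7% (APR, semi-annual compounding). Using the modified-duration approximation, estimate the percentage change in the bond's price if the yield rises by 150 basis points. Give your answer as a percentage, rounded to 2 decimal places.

Periodic yield y = 0.0235. Modified duration first:
  t   CF        PV=CF/(1+0.0235)^t    t·PV
  1        0.875         0.8549         0.8549
  2        0.875         0.8353         1.6706
  3        0.875         0.8161         2.4483
  4        0.875         0.7974         3.1895
  5        0.875         0.7791         3.8953
  6        0.875         0.7612         4.5670
  7        0.875         0.7437         5.2058
  8      100.875        83.7685       670.1481
  Σ                     89.3561       691.9794
P = 89.3561; D_Mac = 7.74407 half-year periods = 3.87203 yrs; D_mod = 3.87203/(1+0.0235) = 3.78313 yrs.
ΔP/P ≈ -D_mod · Δy = -3.78313 × (+0.015) = -0.056747 = -5.6747%.

-5.67%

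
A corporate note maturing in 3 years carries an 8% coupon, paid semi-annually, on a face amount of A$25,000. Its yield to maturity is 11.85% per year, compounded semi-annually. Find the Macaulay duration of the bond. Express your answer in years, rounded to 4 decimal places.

Periodic yield y = 0.05925. Discount each cash flow and weight by its period:
  t   CF        PV=CF/(1+0.05925)^t    t·PV
  1     1,000.00       944.0642       944.0642
  2     1,000.00       891.2572     1,782.5144
  3     1,000.00       841.4040     2,524.2121
  4     1,000.00       794.3394     3,177.3576
  5     1,000.00       749.9074     3,749.5370
  6    26,000.00    18,406.9788   110,441.8728
  Σ                 22,627.9510   122,619.5580
Price P = Σ PV = 22,627.9510.
Macaulay duration = Σ(t·PV) / P = 122,619.5580 / 22,627.9510 = 5.41894 half-year periods.
In years: 5.41894 / 2 = 2.70947 years.

2.7095 years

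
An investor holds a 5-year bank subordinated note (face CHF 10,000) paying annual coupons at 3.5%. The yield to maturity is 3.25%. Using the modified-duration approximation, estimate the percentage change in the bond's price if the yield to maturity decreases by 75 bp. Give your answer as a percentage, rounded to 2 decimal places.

Periodic yield y = 0.0325. Modified duration first:
  t   CF        PV=CF/(1+0.0325)^t    t·PV
  1       350.00       338.9831       338.9831
  2       350.00       328.3129       656.6258
  3       350.00       317.9786       953.9357
  4       350.00       307.9696     1,231.8783
  5    10,350.00     8,820.4359    44,102.1795
  Σ                 10,113.6800    47,283.6023
P = 10,113.6800; D_Mac = 4.67521 yrs; D_mod = 4.67521/(1+0.0325) = 4.52805 yrs.
ΔP/P ≈ -D_mod · Δy = -4.52805 × (-0.0075) = +0.033960 = +3.3960%.

+3.40%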